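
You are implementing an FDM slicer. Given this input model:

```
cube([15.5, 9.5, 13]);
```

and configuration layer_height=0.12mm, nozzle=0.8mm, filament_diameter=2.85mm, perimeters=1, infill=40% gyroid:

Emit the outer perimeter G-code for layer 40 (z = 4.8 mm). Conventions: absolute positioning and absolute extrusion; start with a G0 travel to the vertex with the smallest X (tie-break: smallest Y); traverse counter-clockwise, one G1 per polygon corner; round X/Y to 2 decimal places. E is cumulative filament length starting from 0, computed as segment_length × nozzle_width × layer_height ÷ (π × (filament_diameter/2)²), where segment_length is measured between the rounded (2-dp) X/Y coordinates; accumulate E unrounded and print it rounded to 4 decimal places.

G0 X0.00 Y0.00 Z4.80
G1 X15.50 Y0.00 E0.2333
G1 X15.50 Y9.50 E0.3762
G1 X0.00 Y9.50 E0.6095
G1 X0.00 Y0.00 E0.7524

At z = 4.8 mm: the cube (footprint 15.5×9.5) is included at this height. The outline is a single polygon with 4 vertices. Extrusion per mm of travel: 0.8 × 0.12 / (π × 1.425²) = 0.015048. Accumulating E over each segment gives final E = 0.7524.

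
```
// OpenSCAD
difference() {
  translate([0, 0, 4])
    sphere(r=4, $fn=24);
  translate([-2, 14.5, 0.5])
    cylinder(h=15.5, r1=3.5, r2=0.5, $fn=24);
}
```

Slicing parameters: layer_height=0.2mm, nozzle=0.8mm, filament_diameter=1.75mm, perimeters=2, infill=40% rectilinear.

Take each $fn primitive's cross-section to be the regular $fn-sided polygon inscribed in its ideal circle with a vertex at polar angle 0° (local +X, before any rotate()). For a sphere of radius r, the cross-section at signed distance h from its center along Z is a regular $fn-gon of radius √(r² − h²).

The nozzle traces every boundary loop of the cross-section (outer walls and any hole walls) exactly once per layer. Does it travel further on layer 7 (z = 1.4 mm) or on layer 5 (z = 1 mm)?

layer 7 (z = 1.4 mm)

Layer 7 (z = 1.4): the sphere: section is a regular 24-gon, circumradius = √(r²−h²) = √(4²−2.6²) = 3.040 (perimeter = 2·24·3.040·sin(180°/24) = 19.04 mm); the cone at (-2, 14.5): at t=0.058 of its height the radius interpolates to r₁+(r₂−r₁)t = 3.326, giving a regular 24-gon of that circumradius (perimeter = 2·24·3.326·sin(180°/24) = 20.84 mm); Taking the first minus the rest: starting from the r=4 sphere, the cone at (-2, 14.5) misses the remaining region (no effect) — boundary = 19.04 mm. So its perimeter = 19.04 mm. Layer 5 (z = 1): the r=4 sphere contributes a regular 24-gon of circumradius √(4²−3²) = 2.646 (perimeter = 2·24·2.646·sin(180°/24) = 16.58 mm); the cone at (-2, 14.5) contributes a regular 24-gon of circumradius 3.403 (interpolated between r1=3.5 and r2=0.5 at t=0.032) (perimeter = 2·24·3.403·sin(180°/24) = 21.32 mm); After the difference (first − rest): starting from the r=4 sphere, the cone at (-2, 14.5) misses the remaining region (no effect) — boundary = 16.58 mm. So its perimeter = 16.58 mm. Layer 7 is larger (19.04 vs 16.58 mm).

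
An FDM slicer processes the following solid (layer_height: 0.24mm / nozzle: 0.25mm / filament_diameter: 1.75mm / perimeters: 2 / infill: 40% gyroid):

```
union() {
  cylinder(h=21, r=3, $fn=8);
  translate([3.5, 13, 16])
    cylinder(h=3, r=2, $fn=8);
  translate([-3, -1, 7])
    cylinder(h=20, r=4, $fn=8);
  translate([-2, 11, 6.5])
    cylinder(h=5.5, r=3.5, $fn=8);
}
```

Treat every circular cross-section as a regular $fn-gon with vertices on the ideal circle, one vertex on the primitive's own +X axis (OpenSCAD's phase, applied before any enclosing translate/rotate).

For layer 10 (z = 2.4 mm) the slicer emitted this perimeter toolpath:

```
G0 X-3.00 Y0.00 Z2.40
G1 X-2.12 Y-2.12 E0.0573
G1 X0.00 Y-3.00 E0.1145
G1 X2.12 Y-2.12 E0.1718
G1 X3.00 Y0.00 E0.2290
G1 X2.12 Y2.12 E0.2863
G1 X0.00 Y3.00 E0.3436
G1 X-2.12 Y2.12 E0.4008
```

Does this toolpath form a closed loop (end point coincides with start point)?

Start point (G0): (-3.00, 0.00). End point (last G1): the path does not return to the start — open.

no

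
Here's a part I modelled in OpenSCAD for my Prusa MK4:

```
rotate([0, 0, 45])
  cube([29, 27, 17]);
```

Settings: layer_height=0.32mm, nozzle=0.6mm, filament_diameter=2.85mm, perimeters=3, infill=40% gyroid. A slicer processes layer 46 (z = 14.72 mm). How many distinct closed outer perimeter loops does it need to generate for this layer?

At z = 14.72 mm: the cube (footprint 29×27) is included at this height; (whole slice rotated 45° about Z — lengths, areas and connectivity unchanged). The result has 1 disconnected region.

1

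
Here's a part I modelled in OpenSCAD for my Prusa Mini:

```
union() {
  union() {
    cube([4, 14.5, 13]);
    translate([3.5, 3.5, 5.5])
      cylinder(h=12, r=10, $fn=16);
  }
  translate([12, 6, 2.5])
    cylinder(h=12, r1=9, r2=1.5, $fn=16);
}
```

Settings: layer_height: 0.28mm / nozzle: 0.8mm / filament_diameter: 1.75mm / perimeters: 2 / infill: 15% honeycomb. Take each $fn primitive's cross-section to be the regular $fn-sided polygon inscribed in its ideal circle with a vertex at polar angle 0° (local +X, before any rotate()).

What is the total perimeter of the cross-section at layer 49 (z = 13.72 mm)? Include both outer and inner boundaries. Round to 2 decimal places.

63.29 mm

At z = 13.72 mm: the cube is not intersected at this z (z outside [0, 13]); the r=10 cylinder at (3.5, 3.5) contributes a regular 16-gon of circumradius 10 (perimeter = 2·16·10.000·sin(180°/16) = 62.43 mm); Combining (union): only the r=10 cylinder at (3.5, 3.5) is present, so the union is just that shape — boundary = 62.43 mm; the cone at (12, 6) (r1=9→r2=1.5) has section circumradius 1.987 here — a regular 16-gon (perimeter = 2·16·1.987·sin(180°/16) = 12.41 mm); Merging all regions: the regions partially overlap (shared area 9.66 mm²), so the edge portions inside another operand are dropped and the merged outline is re-measured after clipping — boundary = 63.29 mm. Overall, the cross-section is a single solid region. Total boundary length (outer) = 63.29 mm.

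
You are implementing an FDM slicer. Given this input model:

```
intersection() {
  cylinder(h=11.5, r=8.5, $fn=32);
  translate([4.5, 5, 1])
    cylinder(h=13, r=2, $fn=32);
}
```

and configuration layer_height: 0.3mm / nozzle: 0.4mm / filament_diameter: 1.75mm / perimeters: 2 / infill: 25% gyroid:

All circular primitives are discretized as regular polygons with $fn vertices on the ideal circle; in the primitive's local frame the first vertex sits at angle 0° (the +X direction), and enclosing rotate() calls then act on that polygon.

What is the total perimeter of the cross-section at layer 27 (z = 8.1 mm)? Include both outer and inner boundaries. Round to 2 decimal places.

At z = 8.1 mm: the r=8.5 cylinder contributes a regular 32-gon of circumradius 8.5 (perimeter = 2·32·8.500·sin(180°/32) = 53.32 mm); the r=2 cylinder at (4.5, 5) gives a regular 32-gon of circumradius 2 (constant along its height) (perimeter = 2·32·2.000·sin(180°/32) = 12.55 mm); Keeping only the common overlap: the r=2 cylinder at (4.5, 5) partially overlaps the r=8.5 cylinder; clipping to the common part keeps 12.12 mm² — boundary = 12.43 mm. Overall, the cross-section is a single solid region. Total boundary length (outer) = 12.43 mm.

12.43 mm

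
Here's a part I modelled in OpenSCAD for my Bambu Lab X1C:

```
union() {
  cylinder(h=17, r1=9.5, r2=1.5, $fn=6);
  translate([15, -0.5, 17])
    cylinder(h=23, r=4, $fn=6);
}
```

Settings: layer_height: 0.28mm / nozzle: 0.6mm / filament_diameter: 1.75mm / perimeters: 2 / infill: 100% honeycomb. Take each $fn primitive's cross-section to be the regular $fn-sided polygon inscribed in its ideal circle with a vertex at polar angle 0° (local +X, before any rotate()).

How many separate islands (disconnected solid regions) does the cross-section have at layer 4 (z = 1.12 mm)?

1

At z = 1.12 mm: the cone contributes a regular 6-gon of circumradius 8.973 (interpolated between r1=9.5 and r2=1.5 at t=0.066); the cylinder at (15, -0.5) is absent (z outside [17, 40]); Taking the union: only the cone is present, so the union is just that shape — 1 connected region. Overall, the cross-section is a single solid region. Island count = 1.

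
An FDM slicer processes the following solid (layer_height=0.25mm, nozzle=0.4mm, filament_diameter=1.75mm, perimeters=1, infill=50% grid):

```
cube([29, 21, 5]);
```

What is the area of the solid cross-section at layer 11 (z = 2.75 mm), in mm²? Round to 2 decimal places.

At z = 2.75 mm: the 29×21 cube contributes its full rectangle (area 609.00 mm²). Overall, the cross-section is a single solid region. Net area = 609.00 mm².

609.00 mm²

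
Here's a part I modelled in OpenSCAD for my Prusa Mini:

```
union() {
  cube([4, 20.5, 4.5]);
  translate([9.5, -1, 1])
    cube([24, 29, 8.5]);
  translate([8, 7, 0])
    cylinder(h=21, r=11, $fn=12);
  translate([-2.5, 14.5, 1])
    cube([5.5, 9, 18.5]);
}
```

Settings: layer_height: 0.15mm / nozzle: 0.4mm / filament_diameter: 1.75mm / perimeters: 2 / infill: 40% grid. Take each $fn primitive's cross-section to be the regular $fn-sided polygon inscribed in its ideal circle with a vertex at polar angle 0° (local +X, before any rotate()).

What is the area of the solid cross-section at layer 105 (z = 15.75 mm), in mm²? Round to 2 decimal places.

At z = 15.75 mm: the cube is not intersected at this z (z outside [0, 4.5]); the cube at (9.5, -1) is not intersected at this z (z outside [1, 9.5]); the r=11 cylinder at (8, 7) gives a regular 12-gon of circumradius 11 (constant along its height) (area = (12/2)·11.000²·sin(360°/12) = 363.00 mm²); the 5.5×9 cube at (-2.5, 14.5) contributes its full rectangle (area 49.50 mm²); Merging all regions: the regions partially overlap — summed areas 412.50 mm² minus the doubly-counted overlap 3.10 mm² gives 409.40 mm² — area = 409.40 mm². Overall, the cross-section is a single solid region. Net area = 409.40 mm².

409.40 mm²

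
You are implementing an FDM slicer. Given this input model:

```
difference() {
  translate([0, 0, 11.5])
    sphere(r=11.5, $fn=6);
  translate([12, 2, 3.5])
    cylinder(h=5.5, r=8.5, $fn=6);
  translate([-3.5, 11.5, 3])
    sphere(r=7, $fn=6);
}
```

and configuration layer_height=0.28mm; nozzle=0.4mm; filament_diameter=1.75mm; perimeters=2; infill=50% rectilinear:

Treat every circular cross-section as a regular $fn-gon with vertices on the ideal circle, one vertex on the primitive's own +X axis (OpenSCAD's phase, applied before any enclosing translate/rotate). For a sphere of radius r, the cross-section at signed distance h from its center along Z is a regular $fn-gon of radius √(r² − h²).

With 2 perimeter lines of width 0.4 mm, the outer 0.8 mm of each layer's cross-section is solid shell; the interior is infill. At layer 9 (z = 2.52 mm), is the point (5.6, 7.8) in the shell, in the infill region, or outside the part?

outside

At z = 2.52 mm: the sphere: section is a regular 6-gon, circumradius = √(r²−h²) = √(11.5²−8.98²) = 7.184; the cylinder at (12, 2) does not reach this height (z outside [3.5, 9]); the r=7 sphere at (-3.5, 11.5) contributes a regular 6-gon of circumradius √(7²−0.48²) = 6.984; After the difference (first − rest): starting from the r=11.5 sphere, the r=7 sphere at (-3.5, 11.5) partially overlaps it — only the 3.10 mm² overlap (of its 126.71 mm²) is removed, clipping the outline — 1 connected region. Overall, the cross-section is a single solid region. The nearest boundary edge runs (3.59, 6.22)→(7.18, 0.00); distance from the point to it = 2.55 mm. The point is not inside any of the regions above, so it lies outside the cross-section (2.55 mm from the nearest boundary).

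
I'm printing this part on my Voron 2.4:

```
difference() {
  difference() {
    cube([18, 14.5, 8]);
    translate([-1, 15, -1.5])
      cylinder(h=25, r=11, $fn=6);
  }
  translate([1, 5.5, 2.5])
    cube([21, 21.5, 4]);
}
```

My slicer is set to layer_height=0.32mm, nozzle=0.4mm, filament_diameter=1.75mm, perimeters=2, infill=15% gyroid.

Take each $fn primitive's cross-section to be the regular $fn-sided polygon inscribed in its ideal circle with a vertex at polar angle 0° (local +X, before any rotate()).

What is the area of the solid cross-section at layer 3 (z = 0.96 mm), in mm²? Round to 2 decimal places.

196.86 mm²

At z = 0.96 mm: the cube is present — its section is the full 18×14.5 rectangle (area 261.00 mm²); the r=11 cylinder at (-1, 15) gives a regular 6-gon of circumradius 11 (constant along its height) (area = (6/2)·11.000²·sin(360°/6) = 314.37 mm²); Taking the first minus the rest: starting from the 18×14.5 cube (261.00 mm²), the r=11 cylinder at (-1, 15) partially overlaps it — only the 64.14 mm² overlap (of its 314.37 mm²) is removed, clipping the outline — area = 196.86 mm²; the cube at (1, 5.5) is absent (z outside [2.5, 6.5]); After the difference (first − rest): none of the subtracted shapes is present at this height, so that combined region is unchanged — area = 196.86 mm². Overall, the cross-section is a single solid region. Net area = 196.86 mm².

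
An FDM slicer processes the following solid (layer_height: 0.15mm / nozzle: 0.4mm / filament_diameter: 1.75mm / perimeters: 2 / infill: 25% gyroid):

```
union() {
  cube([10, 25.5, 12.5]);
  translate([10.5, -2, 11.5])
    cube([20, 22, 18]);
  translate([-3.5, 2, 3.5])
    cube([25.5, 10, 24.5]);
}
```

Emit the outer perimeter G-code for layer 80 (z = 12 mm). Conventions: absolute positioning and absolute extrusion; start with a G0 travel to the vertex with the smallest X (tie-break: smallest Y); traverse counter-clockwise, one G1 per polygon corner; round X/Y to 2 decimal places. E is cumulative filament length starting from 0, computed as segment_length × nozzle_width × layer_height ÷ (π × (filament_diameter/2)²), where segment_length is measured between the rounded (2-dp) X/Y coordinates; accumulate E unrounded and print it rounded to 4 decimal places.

G0 X-3.50 Y2.00 Z12.00
G1 X0.00 Y2.00 E0.0873
G1 X0.00 Y0.00 E0.1372
G1 X10.00 Y0.00 E0.3866
G1 X10.00 Y2.00 E0.4365
G1 X10.50 Y2.00 E0.4490
G1 X10.50 Y-2.00 E0.5488
G1 X30.50 Y-2.00 E1.0477
G1 X30.50 Y20.00 E1.5965
G1 X10.50 Y20.00 E2.0954
G1 X10.50 Y12.00 E2.2949
G1 X10.00 Y12.00 E2.3074
G1 X10.00 Y25.50 E2.6442
G1 X0.00 Y25.50 E2.8936
G1 X0.00 Y12.00 E3.2304
G1 X-3.50 Y12.00 E3.3177
G1 X-3.50 Y2.00 E3.5671

At z = 12 mm: the cube is present — its section is the full 10×25.5 rectangle; the cube at (10.5, -2) (footprint 20×22) is included at this height; the 25.5×10 cube at (-3.5, 2) contributes its full rectangle; Merging all regions: the regions partially overlap (shared area 215.00 mm²), so overlapping operands fuse into one piece — 1 connected region. The outline is a single polygon with 16 vertices. Extrusion per mm of travel: 0.4 × 0.15 / (π × 0.875²) = 0.024945. Accumulating E over each segment gives final E = 3.5671.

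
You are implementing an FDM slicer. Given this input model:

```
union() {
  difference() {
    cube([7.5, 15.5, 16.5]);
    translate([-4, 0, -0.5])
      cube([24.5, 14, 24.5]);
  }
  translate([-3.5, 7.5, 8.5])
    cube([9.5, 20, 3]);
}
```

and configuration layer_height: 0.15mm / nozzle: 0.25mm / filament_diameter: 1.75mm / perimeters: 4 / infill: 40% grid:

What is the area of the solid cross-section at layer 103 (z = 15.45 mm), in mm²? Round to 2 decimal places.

At z = 15.45 mm: the 7.5×15.5 cube contributes its full rectangle (area 116.25 mm²); the 24.5×14 cube at (-4, 0) contributes its full rectangle (area 343.00 mm²); Taking the first minus the rest: starting from the 7.5×15.5 cube (116.25 mm²), the 24.5×14 cube at (-4, 0) partially overlaps it — only the 105.00 mm² overlap (of its 343.00 mm²) is removed, clipping the outline — area = 11.25 mm²; the cube at (-3.5, 7.5) does not reach this height (z outside [8.5, 11.5]); Merging all regions: only the result so far is present, so the union is just that shape — area = 11.25 mm². Overall, the cross-section is a single solid region. Net area = 11.25 mm².

11.25 mm²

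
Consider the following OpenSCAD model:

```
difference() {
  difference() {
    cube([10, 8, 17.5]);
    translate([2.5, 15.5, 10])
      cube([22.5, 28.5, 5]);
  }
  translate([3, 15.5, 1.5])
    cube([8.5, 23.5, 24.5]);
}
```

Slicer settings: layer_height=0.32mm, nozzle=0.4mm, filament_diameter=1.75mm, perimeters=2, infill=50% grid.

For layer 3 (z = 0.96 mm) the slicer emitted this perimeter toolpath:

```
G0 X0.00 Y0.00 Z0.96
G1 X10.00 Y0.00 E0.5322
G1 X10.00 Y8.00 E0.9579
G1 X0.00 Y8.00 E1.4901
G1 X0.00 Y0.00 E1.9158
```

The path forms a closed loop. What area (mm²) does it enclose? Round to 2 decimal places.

Apply the shoelace formula to the sequence of (X, Y) vertices; enclosed area = 80.00 mm².

80.00 mm²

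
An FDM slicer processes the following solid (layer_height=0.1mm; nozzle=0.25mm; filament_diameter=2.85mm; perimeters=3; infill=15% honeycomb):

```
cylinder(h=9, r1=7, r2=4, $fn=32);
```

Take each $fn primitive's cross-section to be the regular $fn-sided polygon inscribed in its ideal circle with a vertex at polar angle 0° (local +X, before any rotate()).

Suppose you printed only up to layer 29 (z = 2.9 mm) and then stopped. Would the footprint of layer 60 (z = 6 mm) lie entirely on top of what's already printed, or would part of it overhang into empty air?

entirely on top

Compare the two slices. At z = 2.9: the cone: at t=0.322 of its height the radius interpolates to r₁+(r₂−r₁)t = 6.033, giving a regular 32-gon of that circumradius (area = (32/2)·6.033²·sin(360°/32) = 113.62 mm²). At z = 6: the cone contributes a regular 32-gon of circumradius 5.000 (interpolated between r1=7 and r2=4 at t=0.667) (area = (32/2)·5.000²·sin(360°/32) = 78.04 mm²). Checking containment: the cross-section at z = 6 is a subset of the cross-section at z = 2.9.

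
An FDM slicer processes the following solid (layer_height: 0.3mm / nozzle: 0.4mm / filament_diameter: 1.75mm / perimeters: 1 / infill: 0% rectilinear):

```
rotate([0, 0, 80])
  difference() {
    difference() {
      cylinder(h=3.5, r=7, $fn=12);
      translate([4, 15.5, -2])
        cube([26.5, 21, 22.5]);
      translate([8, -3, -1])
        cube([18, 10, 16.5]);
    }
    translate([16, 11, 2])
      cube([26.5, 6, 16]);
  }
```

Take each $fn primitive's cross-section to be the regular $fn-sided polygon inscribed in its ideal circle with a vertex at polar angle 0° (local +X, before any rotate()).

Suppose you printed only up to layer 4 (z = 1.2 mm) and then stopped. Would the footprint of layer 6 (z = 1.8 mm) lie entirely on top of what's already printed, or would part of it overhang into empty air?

Compare the two slices. At z = 1.2: the r=7 cylinder contributes a regular 12-gon of circumradius 7 (area = (12/2)·7.000²·sin(360°/12) = 147.00 mm²); the cube at (4, 15.5) is present — its section is the full 26.5×21 rectangle (area 556.50 mm²); the cube at (8, -3) (footprint 18×10) is included at this height (area 180.00 mm²); Taking the first minus the rest: starting from the r=7 cylinder (147.00 mm²), the 26.5×21 cube at (4, 15.5) misses the remaining region (no effect); the 18×10 cube at (8, -3) misses the remaining region (no effect) — area = 147.00 mm²; the cube at (16, 11) is absent (z outside [2, 18]); Subtracting the remaining from the first: none of the subtracted shapes is present at this height, so the result so far is unchanged — area = 147.00 mm²; (whole slice rotated 80° about Z — lengths, areas and connectivity unchanged). At z = 1.8: the r=7 cylinder gives a regular 12-gon of circumradius 7 (constant along its height) (area = (12/2)·7.000²·sin(360°/12) = 147.00 mm²); the cube at (4, 15.5) is present — its section is the full 26.5×21 rectangle (area 556.50 mm²); the cube at (8, -3) is present — its section is the full 18×10 rectangle (area 180.00 mm²); After the difference (first − rest): starting from the r=7 cylinder (147.00 mm²), the 26.5×21 cube at (4, 15.5) misses the remaining region (no effect); the 18×10 cube at (8, -3) misses the remaining region (no effect) — area = 147.00 mm²; the cube at (16, 11) does not reach this height (z outside [2, 18]); Taking the first minus the rest: none of the subtracted shapes is present at this height, so the result so far is unchanged — area = 147.00 mm²; (whole slice rotated 80° about Z — lengths, areas and connectivity unchanged). Checking containment: the cross-section at z = 1.8 is a subset of the cross-section at z = 1.2.

entirely on top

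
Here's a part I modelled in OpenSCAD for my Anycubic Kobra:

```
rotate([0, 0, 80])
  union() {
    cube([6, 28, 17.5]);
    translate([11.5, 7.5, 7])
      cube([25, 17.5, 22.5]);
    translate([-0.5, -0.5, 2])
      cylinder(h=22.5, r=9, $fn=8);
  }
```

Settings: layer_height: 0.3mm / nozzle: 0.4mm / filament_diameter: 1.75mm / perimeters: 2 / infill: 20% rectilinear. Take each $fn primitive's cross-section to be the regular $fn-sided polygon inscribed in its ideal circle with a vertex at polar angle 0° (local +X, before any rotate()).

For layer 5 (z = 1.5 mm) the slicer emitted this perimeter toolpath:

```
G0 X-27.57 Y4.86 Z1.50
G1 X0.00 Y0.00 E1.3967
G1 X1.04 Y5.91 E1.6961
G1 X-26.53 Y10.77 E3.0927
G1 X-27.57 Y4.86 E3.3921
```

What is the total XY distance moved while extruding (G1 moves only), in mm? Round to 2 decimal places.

Sum the Euclidean lengths of each G1 segment: total = 67.99 mm.

67.99 mm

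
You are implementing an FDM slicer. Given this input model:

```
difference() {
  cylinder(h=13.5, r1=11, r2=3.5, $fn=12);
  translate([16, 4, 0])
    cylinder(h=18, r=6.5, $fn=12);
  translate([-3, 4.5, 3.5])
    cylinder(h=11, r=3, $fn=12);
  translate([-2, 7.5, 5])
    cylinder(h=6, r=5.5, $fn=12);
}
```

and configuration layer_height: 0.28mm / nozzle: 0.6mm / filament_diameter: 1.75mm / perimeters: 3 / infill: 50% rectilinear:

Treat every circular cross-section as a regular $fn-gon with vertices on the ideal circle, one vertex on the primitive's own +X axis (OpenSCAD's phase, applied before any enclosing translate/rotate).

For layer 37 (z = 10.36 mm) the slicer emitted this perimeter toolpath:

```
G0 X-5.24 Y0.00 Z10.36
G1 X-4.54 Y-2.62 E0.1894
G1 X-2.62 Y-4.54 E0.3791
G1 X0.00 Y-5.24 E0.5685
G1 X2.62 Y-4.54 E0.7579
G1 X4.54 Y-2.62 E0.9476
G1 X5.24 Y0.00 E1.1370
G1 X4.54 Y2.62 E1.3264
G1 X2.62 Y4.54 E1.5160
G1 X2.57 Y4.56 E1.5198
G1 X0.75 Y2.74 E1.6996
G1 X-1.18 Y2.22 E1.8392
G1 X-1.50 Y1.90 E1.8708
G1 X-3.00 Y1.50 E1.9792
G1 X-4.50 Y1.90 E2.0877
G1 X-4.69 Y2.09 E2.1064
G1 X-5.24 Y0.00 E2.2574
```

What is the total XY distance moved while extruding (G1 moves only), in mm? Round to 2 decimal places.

Sum the Euclidean lengths of each G1 segment: total = 32.32 mm.

32.32 mm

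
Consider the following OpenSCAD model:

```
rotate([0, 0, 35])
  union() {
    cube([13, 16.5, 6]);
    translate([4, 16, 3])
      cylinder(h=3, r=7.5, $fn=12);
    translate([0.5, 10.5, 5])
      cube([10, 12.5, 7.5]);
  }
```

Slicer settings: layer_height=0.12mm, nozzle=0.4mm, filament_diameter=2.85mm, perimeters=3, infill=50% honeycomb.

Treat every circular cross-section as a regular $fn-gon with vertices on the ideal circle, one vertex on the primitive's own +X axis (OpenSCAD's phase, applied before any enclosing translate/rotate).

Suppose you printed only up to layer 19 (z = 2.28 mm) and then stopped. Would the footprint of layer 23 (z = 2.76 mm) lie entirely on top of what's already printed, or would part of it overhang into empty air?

Compare the two slices. At z = 2.28: the cube is present — its section is the full 13×16.5 rectangle (area 214.50 mm²); the cylinder at (4, 16) is not intersected at this z (z outside [3, 6]); the cube at (0.5, 10.5) is not intersected at this z (z outside [5, 12.5]); Taking the union: only the 13×16.5 cube is present, so the union is just that shape — area = 214.50 mm²; (whole slice rotated 35° about Z — lengths, areas and connectivity unchanged). At z = 2.76: the cube (footprint 13×16.5) is included at this height (area 214.50 mm²); the cylinder at (4, 16) is not intersected at this z (z outside [3, 6]); the cube at (0.5, 10.5) does not reach this height (z outside [5, 12.5]); Merging all regions: only the 13×16.5 cube is present, so the union is just that shape — area = 214.50 mm²; (rotated 35° about Z; rotation is an isometry so areas/perimeters/island counts are preserved). Checking containment: the cross-section at z = 2.76 is a subset of the cross-section at z = 2.28.

entirely on top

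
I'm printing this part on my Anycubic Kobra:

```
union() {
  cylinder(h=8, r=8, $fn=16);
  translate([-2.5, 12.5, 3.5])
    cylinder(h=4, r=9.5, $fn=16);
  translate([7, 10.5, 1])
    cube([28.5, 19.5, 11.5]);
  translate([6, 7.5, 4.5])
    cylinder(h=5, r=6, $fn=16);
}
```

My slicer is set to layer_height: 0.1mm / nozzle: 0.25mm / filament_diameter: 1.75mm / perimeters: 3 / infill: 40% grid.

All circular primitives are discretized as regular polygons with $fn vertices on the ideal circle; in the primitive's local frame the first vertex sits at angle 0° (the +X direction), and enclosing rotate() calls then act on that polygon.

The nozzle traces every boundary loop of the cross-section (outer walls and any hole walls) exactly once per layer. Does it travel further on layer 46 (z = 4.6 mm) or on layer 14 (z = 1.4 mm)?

layer 46 (z = 4.6 mm)

Layer 46 (z = 4.6): the cylinder: section is a regular 16-gon, circumradius r=8 (perimeter = 2·16·8.000·sin(180°/16) = 49.94 mm); the r=9.5 cylinder at (-2.5, 12.5) gives a regular 16-gon of circumradius 9.5 (constant along its height) (perimeter = 2·16·9.500·sin(180°/16) = 59.31 mm); the 28.5×19.5 cube at (7, 10.5) contributes its full rectangle (perimeter 96.00 mm); the r=6 cylinder at (6, 7.5) gives a regular 16-gon of circumradius 6 (constant along its height) (perimeter = 2·16·6.000·sin(180°/16) = 37.46 mm); Merging all regions: the regions partially overlap (shared area 103.51 mm²), so the edge portions inside another operand are dropped and the merged outline is re-measured after clipping — boundary = 170.63 mm. So its perimeter = 170.63 mm. Layer 14 (z = 1.4): the r=8 cylinder contributes a regular 16-gon of circumradius 8 (perimeter = 2·16·8.000·sin(180°/16) = 49.94 mm); the cylinder at (-2.5, 12.5) is not intersected at this z (z outside [3.5, 7.5]); the cube at (7, 10.5) is present — its section is the full 28.5×19.5 rectangle (perimeter 96.00 mm); the cylinder at (6, 7.5) is not intersected at this z (z outside [4.5, 9.5]); Merging all regions: the 2 present regions are separate (no shared area or edge), so areas and boundary lengths simply add and each stays a separate island — boundary = 145.94 mm. So its perimeter = 145.94 mm. Layer 46 is larger (170.63 vs 145.94 mm).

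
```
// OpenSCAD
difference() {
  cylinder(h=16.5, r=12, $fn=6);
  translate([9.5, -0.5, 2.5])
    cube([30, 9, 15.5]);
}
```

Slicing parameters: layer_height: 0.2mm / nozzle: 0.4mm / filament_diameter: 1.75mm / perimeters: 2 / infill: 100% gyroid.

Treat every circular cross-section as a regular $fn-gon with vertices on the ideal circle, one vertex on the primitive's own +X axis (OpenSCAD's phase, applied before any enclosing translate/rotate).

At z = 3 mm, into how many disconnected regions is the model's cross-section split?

1

At z = 3 mm: the cylinder: section is a regular 6-gon, circumradius r=12; the cube at (9.5, -0.5) (footprint 30×9) is included at this height; After the difference (first − rest): starting from the r=12 cylinder, the 30×9 cube at (9.5, -0.5) partially overlaps it — only the 6.59 mm² overlap (of its 270.00 mm²) is removed, clipping the outline — 1 connected region. The result has 1 disconnected region.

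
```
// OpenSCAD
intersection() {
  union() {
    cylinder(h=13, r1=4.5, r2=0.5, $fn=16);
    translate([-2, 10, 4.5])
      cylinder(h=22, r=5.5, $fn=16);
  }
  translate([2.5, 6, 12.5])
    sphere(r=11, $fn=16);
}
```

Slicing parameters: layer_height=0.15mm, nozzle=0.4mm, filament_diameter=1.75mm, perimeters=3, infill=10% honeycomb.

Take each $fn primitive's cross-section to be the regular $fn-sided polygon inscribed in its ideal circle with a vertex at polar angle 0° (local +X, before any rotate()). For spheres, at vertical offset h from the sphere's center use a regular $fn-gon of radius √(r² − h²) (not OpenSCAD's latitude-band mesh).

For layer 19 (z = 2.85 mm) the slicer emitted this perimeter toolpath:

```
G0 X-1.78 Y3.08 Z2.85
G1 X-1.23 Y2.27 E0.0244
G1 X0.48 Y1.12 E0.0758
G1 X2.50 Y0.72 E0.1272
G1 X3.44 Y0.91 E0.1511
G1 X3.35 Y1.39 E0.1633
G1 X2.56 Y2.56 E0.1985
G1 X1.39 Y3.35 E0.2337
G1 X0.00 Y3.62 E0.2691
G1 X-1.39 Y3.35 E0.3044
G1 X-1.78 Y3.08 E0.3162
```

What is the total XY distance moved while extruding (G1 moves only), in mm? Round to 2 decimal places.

12.68 mm

Sum the Euclidean lengths of each G1 segment: total = 12.68 mm.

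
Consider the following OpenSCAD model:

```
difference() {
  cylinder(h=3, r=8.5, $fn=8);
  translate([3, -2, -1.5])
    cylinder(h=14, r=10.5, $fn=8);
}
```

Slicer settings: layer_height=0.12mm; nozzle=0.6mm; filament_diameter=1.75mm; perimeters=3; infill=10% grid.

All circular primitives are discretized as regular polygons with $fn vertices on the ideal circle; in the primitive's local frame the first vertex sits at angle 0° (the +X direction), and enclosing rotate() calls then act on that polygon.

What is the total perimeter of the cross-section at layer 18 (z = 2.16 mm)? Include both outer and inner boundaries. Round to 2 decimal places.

40.25 mm

At z = 2.16 mm: the r=8.5 cylinder gives a regular 8-gon of circumradius 8.5 (constant along its height) (perimeter = 2·8·8.500·sin(180°/8) = 52.04 mm); the r=10.5 cylinder at (3, -2) contributes a regular 8-gon of circumradius 10.5 (perimeter = 2·8·10.500·sin(180°/8) = 64.29 mm); Subtracting the remaining from the first: starting from the r=8.5 cylinder, the r=10.5 cylinder at (3, -2) partially overlaps it — only the 183.79 mm² overlap (of its 311.83 mm²) is removed, clipping the outline — boundary = 40.25 mm. Overall, the cross-section is a single solid region. Total boundary length (outer) = 40.25 mm.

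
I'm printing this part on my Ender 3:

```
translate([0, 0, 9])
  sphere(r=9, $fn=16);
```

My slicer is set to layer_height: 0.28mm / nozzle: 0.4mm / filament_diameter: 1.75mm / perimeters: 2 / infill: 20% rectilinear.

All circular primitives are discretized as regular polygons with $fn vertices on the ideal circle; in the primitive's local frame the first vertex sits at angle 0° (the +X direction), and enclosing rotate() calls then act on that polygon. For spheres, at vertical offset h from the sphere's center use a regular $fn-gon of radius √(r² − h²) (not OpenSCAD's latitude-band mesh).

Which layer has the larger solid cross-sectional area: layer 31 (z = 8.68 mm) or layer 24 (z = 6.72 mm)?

layer 31 (z = 8.68 mm)

Layer 31 (z = 8.68): the r=9 sphere slices to a regular 16-gon of circumradius 8.994 (√(r²−h²) with h=0.32 from center) (area = (16/2)·8.994²·sin(360°/16) = 247.67 mm²). So its area = 247.67 mm². Layer 24 (z = 6.72): the r=9 sphere contributes a regular 16-gon of circumradius √(9²−2.28²) = 8.706 (area = (16/2)·8.706²·sin(360°/16) = 232.06 mm²). So its area = 232.06 mm². Layer 31 is larger (247.67 vs 232.06 mm²).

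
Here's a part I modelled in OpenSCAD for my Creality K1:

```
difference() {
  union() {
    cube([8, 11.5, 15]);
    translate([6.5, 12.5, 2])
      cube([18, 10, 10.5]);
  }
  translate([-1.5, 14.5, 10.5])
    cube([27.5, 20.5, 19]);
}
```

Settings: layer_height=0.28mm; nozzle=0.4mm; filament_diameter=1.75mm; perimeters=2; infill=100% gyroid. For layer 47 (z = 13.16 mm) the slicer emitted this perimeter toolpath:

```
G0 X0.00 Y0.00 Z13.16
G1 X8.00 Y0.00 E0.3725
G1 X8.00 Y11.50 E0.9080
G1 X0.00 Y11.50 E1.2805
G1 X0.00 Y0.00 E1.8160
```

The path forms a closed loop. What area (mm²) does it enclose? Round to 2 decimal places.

Apply the shoelace formula to the sequence of (X, Y) vertices; enclosed area = 92.00 mm².

92.00 mm²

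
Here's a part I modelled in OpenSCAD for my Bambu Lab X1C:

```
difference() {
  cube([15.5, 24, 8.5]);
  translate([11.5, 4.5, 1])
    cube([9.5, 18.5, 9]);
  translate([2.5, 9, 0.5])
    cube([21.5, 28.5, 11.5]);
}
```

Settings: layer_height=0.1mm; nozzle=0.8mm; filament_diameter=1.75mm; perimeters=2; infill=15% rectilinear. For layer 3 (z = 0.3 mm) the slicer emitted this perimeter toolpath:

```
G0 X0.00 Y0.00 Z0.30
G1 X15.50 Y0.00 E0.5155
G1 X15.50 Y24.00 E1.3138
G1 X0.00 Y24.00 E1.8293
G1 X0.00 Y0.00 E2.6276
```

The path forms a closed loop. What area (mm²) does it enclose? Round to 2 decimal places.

Apply the shoelace formula to the sequence of (X, Y) vertices; enclosed area = 372.00 mm².

372.00 mm²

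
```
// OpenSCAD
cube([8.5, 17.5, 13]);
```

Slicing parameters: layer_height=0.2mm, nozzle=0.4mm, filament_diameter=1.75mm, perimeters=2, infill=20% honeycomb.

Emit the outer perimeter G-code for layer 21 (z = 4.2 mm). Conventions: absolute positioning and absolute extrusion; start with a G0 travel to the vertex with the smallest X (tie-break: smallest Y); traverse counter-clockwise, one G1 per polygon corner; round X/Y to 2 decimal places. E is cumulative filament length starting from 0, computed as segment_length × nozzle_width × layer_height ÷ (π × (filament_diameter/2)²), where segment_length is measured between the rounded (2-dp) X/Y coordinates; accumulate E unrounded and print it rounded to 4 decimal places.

At z = 4.2 mm: the cube (footprint 8.5×17.5) is included at this height. The outline is a single polygon with 4 vertices. Extrusion per mm of travel: 0.4 × 0.2 / (π × 0.875²) = 0.033260. Accumulating E over each segment gives final E = 1.7295.

G0 X0.00 Y0.00 Z4.20
G1 X8.50 Y0.00 E0.2827
G1 X8.50 Y17.50 E0.8648
G1 X0.00 Y17.50 E1.1475
G1 X0.00 Y0.00 E1.7295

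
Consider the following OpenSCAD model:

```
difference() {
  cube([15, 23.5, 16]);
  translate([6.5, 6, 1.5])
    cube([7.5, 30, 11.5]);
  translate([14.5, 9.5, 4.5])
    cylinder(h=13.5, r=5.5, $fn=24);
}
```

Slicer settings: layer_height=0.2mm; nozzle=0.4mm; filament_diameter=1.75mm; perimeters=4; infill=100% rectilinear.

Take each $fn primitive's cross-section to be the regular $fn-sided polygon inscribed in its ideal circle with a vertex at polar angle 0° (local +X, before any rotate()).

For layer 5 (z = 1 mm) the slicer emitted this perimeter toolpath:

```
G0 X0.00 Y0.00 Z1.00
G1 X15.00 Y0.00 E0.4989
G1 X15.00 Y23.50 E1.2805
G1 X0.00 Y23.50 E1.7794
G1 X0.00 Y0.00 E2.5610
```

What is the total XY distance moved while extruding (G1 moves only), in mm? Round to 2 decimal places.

77.00 mm

Sum the Euclidean lengths of each G1 segment: total = 77.00 mm.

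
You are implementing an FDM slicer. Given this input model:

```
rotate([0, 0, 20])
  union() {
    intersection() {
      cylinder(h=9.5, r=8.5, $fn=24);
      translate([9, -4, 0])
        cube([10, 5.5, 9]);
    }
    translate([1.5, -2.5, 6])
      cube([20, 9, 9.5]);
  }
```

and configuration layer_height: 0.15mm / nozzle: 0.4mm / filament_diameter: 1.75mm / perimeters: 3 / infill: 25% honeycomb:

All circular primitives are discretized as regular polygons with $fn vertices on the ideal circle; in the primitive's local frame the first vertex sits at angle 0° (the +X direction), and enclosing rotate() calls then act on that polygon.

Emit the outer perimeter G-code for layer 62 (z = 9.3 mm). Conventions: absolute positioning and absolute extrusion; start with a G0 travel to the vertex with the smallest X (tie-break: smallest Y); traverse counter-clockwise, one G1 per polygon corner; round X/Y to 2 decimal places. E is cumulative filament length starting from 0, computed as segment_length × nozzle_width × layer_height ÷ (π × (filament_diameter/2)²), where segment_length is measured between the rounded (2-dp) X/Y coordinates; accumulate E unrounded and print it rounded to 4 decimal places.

At z = 9.3 mm: the r=8.5 cylinder gives a regular 24-gon of circumradius 8.5 (constant along its height); the cube at (9, -4) is not intersected at this z (z outside [0, 9]); Taking the intersection: at least one operand is absent at this height, so nothing remains; the 20×9 cube at (1.5, -2.5) contributes its full rectangle; Combining (union): only the 20×9 cube at (1.5, -2.5) is present, so the union is just that shape — 1 connected region; (whole slice rotated 20° about Z — lengths, areas and connectivity unchanged). The outline is a single polygon with 4 vertices. Extrusion per mm of travel: 0.4 × 0.15 / (π × 0.875²) = 0.024945. Accumulating E over each segment gives final E = 1.4469.

G0 X-0.81 Y6.62 Z9.30
G1 X2.26 Y-1.84 E0.2245
G1 X21.06 Y5.00 E0.7235
G1 X17.98 Y13.46 E0.9481
G1 X-0.81 Y6.62 E1.4469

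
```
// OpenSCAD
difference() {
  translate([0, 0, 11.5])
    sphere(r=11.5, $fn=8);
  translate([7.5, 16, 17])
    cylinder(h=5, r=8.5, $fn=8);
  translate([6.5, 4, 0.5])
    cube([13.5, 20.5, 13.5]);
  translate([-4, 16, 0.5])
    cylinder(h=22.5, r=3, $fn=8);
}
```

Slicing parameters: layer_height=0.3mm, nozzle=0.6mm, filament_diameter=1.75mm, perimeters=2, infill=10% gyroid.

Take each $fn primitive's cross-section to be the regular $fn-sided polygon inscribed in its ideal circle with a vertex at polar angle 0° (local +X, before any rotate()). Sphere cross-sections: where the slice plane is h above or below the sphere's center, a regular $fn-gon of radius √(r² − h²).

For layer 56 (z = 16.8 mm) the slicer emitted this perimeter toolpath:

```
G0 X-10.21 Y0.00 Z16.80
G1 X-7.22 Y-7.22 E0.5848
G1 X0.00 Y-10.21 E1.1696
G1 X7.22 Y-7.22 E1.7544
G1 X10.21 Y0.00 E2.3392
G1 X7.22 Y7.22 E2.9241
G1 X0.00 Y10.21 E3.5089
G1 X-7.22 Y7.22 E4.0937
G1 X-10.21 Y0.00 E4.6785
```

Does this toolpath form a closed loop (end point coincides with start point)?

Start point (G0): (-10.21, 0.00). End point (last G1): the path returns to the start — closed.

yes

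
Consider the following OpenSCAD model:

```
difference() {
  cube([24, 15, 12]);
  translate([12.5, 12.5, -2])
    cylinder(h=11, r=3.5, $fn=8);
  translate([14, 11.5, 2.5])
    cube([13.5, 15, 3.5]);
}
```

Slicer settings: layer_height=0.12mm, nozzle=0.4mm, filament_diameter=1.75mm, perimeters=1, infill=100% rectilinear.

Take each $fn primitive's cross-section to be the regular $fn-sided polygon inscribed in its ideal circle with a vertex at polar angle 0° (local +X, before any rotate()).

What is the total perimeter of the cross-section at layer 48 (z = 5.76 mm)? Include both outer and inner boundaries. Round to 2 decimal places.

At z = 5.76 mm: the cube (footprint 24×15) is included at this height (perimeter 78.00 mm); the r=3.5 cylinder at (12.5, 12.5) contributes a regular 8-gon of circumradius 3.5 (perimeter = 2·8·3.500·sin(180°/8) = 21.43 mm); the cube at (14, 11.5) (footprint 13.5×15) is included at this height (perimeter 57.00 mm); After the difference (first − rest): starting from the 24×15 cube, the r=3.5 cylinder at (12.5, 12.5) partially overlaps it — only the 32.23 mm² overlap (of its 34.65 mm²) is removed, clipping the outline; the 13.5×15 cube at (14, 11.5) partially overlaps it — only the 29.50 mm² overlap (of its 202.50 mm²) is removed, clipping the outline — boundary = 81.38 mm. Overall, the cross-section is a single solid region. Total boundary length (outer) = 81.38 mm.

81.38 mm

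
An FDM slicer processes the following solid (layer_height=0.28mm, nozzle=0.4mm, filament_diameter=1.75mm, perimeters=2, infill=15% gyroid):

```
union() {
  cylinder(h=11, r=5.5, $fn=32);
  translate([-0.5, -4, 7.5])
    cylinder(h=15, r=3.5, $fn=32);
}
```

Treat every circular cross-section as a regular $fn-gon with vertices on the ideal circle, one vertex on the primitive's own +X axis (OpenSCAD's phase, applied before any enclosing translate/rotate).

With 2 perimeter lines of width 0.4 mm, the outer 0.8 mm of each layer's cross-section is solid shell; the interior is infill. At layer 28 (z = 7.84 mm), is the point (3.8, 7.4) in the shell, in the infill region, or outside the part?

At z = 7.84 mm: the cylinder: section is a regular 32-gon, circumradius r=5.5; the cylinder at (-0.5, -4): section is a regular 32-gon, circumradius r=3.5; Combining (union): the regions partially overlap (shared area 26.48 mm²), so overlapping operands fuse into one piece — 1 connected region. Overall, the cross-section is a single solid region. The nearest boundary edge runs (2.10, 5.08)→(3.06, 4.57); distance from the point to it = 2.84 mm. The point is not inside any of the regions above, so it lies outside the cross-section (2.84 mm from the nearest boundary).

outside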